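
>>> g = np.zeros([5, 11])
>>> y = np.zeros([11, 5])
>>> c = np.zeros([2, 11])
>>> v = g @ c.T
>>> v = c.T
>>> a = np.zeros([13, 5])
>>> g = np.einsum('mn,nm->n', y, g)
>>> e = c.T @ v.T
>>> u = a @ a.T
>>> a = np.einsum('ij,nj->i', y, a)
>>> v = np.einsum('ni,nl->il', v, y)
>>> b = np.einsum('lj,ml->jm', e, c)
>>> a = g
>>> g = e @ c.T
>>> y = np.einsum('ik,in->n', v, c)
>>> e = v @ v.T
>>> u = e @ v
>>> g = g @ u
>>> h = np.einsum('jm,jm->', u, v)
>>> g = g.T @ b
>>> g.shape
(5, 2)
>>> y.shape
(11,)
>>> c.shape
(2, 11)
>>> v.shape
(2, 5)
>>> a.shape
(5,)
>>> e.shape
(2, 2)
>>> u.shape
(2, 5)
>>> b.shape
(11, 2)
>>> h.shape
()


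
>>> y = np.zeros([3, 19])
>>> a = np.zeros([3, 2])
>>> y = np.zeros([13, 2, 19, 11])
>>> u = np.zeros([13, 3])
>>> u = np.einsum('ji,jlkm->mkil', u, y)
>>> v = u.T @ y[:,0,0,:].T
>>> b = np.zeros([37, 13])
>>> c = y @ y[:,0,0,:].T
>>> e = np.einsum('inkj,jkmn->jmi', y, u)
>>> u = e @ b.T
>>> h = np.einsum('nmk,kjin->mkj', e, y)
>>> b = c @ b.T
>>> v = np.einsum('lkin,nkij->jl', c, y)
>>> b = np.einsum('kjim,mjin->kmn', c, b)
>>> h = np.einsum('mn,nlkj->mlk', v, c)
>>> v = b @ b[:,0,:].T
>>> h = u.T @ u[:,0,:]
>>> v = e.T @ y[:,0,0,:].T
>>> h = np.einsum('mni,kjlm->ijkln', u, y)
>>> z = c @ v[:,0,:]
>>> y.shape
(13, 2, 19, 11)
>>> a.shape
(3, 2)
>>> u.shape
(11, 3, 37)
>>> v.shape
(13, 3, 13)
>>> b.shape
(13, 13, 37)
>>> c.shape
(13, 2, 19, 13)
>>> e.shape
(11, 3, 13)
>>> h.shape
(37, 2, 13, 19, 3)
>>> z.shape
(13, 2, 19, 13)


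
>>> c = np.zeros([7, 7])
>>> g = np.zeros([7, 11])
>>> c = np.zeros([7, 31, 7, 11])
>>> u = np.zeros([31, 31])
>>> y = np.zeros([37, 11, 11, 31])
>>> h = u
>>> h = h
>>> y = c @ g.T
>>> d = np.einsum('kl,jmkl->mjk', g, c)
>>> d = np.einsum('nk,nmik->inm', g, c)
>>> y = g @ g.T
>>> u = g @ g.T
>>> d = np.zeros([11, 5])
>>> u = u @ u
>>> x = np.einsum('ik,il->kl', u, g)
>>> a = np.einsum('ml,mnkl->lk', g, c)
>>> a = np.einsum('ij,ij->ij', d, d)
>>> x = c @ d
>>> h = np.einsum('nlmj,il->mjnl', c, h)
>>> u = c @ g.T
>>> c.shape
(7, 31, 7, 11)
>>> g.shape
(7, 11)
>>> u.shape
(7, 31, 7, 7)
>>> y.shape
(7, 7)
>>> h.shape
(7, 11, 7, 31)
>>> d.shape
(11, 5)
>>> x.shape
(7, 31, 7, 5)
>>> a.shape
(11, 5)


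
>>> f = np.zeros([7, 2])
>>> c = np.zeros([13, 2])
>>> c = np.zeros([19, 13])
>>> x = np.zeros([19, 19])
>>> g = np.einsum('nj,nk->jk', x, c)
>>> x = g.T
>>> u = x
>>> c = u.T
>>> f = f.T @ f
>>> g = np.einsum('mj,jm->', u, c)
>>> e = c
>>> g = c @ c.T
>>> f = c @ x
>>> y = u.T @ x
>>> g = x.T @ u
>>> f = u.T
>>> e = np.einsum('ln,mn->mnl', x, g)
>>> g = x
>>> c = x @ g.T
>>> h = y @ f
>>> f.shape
(19, 13)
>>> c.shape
(13, 13)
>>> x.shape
(13, 19)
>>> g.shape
(13, 19)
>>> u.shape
(13, 19)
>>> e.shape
(19, 19, 13)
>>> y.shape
(19, 19)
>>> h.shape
(19, 13)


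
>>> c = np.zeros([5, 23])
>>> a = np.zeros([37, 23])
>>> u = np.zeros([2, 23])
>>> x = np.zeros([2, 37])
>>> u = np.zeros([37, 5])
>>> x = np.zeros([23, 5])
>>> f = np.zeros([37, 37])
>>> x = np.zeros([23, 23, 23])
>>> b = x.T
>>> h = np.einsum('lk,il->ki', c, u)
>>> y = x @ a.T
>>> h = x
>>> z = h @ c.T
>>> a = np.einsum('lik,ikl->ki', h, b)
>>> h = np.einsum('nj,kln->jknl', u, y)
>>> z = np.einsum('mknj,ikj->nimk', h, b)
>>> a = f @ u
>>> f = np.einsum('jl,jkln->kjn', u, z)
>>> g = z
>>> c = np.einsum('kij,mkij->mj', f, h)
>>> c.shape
(5, 23)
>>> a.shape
(37, 5)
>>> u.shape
(37, 5)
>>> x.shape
(23, 23, 23)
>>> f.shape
(23, 37, 23)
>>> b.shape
(23, 23, 23)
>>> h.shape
(5, 23, 37, 23)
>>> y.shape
(23, 23, 37)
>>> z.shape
(37, 23, 5, 23)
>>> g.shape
(37, 23, 5, 23)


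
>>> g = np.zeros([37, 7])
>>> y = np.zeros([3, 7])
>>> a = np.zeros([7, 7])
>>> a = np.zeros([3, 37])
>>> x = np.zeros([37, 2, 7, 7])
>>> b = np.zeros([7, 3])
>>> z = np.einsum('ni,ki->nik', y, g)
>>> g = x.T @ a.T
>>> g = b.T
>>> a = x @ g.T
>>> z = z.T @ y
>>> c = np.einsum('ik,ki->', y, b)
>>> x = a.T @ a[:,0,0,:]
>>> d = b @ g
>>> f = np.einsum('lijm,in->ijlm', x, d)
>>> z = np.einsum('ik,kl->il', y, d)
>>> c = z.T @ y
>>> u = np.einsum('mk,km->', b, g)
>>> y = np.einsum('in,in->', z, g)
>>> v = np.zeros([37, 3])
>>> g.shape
(3, 7)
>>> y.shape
()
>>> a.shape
(37, 2, 7, 3)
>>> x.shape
(3, 7, 2, 3)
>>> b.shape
(7, 3)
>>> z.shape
(3, 7)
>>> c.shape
(7, 7)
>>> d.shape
(7, 7)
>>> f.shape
(7, 2, 3, 3)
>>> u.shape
()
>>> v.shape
(37, 3)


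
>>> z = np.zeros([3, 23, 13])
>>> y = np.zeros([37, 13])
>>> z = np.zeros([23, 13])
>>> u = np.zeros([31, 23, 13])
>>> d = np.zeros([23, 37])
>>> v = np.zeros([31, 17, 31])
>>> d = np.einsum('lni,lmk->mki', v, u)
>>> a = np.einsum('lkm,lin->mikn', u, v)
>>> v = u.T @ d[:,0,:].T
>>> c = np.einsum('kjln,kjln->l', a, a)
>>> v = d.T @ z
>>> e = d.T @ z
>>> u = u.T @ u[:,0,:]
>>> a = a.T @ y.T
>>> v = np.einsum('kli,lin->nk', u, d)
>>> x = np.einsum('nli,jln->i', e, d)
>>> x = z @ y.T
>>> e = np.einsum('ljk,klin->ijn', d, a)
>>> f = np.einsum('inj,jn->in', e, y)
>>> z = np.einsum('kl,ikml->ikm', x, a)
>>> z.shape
(31, 23, 17)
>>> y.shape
(37, 13)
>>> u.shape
(13, 23, 13)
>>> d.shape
(23, 13, 31)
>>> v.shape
(31, 13)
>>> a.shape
(31, 23, 17, 37)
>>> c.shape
(23,)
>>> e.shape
(17, 13, 37)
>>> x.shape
(23, 37)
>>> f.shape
(17, 13)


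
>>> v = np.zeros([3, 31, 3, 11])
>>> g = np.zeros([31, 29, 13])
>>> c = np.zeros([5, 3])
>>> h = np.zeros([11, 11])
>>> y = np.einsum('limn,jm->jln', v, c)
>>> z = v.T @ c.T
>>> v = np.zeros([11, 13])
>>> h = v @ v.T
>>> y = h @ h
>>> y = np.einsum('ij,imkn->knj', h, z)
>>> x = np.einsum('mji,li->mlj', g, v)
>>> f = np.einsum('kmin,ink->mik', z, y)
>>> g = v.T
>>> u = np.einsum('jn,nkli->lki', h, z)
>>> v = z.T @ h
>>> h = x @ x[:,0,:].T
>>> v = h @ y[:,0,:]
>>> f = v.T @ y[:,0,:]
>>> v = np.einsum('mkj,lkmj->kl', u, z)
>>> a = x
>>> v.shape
(3, 11)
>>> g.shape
(13, 11)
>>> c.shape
(5, 3)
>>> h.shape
(31, 11, 31)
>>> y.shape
(31, 5, 11)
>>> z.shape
(11, 3, 31, 5)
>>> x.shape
(31, 11, 29)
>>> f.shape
(11, 11, 11)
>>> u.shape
(31, 3, 5)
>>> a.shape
(31, 11, 29)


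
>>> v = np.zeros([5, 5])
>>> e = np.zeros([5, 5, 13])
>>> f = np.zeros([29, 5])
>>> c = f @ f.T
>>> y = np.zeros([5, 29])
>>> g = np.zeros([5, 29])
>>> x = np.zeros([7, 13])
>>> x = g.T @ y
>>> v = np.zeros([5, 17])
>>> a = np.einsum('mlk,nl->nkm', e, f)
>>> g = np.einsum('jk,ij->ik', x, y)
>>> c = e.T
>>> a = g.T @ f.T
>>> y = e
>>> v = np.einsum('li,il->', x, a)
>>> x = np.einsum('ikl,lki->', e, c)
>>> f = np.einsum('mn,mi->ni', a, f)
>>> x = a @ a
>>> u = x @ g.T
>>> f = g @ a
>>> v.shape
()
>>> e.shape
(5, 5, 13)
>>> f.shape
(5, 29)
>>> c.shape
(13, 5, 5)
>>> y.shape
(5, 5, 13)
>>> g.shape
(5, 29)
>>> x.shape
(29, 29)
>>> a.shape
(29, 29)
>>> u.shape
(29, 5)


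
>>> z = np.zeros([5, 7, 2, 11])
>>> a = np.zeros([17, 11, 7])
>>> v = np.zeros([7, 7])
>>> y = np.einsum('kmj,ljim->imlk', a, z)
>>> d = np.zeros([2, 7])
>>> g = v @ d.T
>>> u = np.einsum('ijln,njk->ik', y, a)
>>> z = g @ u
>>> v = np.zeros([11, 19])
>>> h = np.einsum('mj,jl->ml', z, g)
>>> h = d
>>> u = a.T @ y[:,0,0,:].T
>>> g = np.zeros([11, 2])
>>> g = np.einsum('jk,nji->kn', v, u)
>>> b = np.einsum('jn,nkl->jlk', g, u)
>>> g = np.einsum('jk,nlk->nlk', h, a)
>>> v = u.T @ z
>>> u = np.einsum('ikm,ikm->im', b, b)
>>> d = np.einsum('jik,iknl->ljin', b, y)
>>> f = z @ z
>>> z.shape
(7, 7)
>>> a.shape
(17, 11, 7)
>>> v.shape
(2, 11, 7)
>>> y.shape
(2, 11, 5, 17)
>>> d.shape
(17, 19, 2, 5)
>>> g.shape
(17, 11, 7)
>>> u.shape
(19, 11)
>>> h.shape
(2, 7)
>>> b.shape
(19, 2, 11)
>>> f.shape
(7, 7)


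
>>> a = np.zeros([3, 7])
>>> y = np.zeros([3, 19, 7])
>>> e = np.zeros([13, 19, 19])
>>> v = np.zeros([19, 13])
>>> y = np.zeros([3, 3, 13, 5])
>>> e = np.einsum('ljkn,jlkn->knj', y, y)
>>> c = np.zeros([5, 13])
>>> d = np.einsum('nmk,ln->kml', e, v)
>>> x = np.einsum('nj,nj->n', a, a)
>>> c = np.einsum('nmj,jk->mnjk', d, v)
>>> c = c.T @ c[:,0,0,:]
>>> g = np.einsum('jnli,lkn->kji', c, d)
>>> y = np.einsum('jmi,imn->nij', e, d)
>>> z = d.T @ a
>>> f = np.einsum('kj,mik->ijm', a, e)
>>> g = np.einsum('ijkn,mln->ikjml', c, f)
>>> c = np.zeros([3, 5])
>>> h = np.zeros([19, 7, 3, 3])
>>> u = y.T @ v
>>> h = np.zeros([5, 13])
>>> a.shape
(3, 7)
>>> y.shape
(19, 3, 13)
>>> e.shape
(13, 5, 3)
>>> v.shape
(19, 13)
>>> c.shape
(3, 5)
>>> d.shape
(3, 5, 19)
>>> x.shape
(3,)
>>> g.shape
(13, 3, 19, 5, 7)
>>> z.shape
(19, 5, 7)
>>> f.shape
(5, 7, 13)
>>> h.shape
(5, 13)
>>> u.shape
(13, 3, 13)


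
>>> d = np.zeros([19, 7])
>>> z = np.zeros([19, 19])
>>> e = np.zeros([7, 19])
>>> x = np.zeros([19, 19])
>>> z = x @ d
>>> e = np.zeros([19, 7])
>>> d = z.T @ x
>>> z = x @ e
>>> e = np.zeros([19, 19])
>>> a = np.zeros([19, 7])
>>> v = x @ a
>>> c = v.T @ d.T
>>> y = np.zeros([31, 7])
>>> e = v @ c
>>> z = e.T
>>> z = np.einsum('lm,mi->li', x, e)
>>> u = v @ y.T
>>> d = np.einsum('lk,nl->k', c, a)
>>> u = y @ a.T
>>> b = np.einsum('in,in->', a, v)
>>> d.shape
(7,)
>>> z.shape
(19, 7)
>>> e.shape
(19, 7)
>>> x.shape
(19, 19)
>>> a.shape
(19, 7)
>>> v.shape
(19, 7)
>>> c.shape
(7, 7)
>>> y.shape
(31, 7)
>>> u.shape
(31, 19)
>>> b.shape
()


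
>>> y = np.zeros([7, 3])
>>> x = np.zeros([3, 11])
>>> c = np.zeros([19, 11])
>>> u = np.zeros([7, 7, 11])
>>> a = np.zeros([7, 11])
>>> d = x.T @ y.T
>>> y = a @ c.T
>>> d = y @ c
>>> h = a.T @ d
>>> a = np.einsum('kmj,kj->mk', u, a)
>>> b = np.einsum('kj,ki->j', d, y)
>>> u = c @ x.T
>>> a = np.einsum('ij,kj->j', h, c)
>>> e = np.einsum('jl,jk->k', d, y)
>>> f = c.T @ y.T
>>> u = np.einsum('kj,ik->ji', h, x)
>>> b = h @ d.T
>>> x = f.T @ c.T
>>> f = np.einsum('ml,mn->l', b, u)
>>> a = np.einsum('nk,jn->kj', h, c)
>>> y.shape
(7, 19)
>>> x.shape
(7, 19)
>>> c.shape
(19, 11)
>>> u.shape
(11, 3)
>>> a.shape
(11, 19)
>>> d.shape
(7, 11)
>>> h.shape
(11, 11)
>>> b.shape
(11, 7)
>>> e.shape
(19,)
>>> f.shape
(7,)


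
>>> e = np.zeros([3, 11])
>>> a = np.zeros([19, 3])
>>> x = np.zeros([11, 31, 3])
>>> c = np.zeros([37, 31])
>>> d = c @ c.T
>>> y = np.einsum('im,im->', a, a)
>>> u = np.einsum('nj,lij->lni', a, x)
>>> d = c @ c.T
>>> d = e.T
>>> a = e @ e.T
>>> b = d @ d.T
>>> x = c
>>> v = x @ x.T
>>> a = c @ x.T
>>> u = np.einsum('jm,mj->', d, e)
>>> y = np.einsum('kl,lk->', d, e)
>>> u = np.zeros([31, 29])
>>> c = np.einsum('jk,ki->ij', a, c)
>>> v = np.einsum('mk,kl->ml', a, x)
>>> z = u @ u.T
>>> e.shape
(3, 11)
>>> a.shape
(37, 37)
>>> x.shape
(37, 31)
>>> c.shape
(31, 37)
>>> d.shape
(11, 3)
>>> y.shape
()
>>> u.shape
(31, 29)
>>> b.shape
(11, 11)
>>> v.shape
(37, 31)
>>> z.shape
(31, 31)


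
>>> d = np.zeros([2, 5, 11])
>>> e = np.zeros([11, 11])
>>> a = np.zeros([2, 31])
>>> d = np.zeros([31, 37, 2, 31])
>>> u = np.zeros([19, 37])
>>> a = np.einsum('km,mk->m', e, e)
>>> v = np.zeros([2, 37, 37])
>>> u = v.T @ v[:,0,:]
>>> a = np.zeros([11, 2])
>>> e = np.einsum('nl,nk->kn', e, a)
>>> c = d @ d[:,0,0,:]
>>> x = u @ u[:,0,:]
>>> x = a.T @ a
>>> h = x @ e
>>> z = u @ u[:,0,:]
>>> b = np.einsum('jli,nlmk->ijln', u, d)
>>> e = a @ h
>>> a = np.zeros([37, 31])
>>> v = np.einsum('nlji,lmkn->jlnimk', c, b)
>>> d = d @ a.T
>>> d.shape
(31, 37, 2, 37)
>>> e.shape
(11, 11)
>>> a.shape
(37, 31)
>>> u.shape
(37, 37, 37)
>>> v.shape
(2, 37, 31, 31, 37, 37)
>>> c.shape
(31, 37, 2, 31)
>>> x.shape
(2, 2)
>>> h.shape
(2, 11)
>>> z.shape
(37, 37, 37)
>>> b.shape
(37, 37, 37, 31)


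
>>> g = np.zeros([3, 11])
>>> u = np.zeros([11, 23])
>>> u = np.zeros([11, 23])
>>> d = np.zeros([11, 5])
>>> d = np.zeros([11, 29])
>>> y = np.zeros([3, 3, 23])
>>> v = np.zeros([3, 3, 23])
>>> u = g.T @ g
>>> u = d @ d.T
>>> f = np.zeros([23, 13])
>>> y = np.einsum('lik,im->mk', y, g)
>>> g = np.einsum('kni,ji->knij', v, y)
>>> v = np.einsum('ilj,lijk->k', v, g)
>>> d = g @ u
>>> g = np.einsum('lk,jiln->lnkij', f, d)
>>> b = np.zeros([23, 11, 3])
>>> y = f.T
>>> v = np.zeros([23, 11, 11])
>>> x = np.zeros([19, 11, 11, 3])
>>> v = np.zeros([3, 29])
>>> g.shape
(23, 11, 13, 3, 3)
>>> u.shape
(11, 11)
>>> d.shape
(3, 3, 23, 11)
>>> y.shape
(13, 23)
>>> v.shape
(3, 29)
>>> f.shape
(23, 13)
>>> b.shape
(23, 11, 3)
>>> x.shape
(19, 11, 11, 3)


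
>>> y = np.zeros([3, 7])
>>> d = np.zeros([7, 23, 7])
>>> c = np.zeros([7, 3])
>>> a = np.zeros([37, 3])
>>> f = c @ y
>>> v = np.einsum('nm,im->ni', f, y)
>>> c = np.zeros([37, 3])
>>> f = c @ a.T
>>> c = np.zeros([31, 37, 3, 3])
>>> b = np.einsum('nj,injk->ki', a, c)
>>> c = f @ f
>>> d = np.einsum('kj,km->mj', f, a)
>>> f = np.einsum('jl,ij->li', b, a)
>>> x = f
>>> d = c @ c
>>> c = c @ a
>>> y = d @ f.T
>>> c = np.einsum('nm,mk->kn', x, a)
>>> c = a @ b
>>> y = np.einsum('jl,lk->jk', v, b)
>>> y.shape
(7, 31)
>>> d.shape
(37, 37)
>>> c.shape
(37, 31)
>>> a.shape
(37, 3)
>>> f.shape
(31, 37)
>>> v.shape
(7, 3)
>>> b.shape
(3, 31)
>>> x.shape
(31, 37)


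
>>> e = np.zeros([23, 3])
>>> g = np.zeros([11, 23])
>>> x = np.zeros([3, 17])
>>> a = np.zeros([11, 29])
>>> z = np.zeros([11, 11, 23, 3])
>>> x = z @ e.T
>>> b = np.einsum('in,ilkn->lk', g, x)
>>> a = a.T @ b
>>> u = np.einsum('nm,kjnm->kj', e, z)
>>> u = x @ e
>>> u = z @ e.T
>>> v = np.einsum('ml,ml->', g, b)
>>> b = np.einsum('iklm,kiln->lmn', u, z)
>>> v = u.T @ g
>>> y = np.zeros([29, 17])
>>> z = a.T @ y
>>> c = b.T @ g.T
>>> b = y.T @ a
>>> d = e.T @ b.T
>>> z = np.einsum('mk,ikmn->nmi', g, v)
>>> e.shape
(23, 3)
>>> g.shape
(11, 23)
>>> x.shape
(11, 11, 23, 23)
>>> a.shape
(29, 23)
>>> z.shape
(23, 11, 23)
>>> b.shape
(17, 23)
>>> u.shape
(11, 11, 23, 23)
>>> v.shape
(23, 23, 11, 23)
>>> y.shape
(29, 17)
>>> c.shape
(3, 23, 11)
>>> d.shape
(3, 17)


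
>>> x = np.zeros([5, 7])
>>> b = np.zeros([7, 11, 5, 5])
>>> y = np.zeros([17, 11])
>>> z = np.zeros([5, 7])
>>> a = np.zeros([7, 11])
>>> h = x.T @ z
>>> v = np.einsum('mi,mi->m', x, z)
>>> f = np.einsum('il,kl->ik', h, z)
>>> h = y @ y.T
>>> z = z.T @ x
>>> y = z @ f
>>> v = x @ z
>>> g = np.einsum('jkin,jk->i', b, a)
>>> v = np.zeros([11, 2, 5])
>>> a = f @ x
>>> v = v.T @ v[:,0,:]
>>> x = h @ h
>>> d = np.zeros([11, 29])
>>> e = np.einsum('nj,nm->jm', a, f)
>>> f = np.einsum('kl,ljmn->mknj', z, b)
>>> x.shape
(17, 17)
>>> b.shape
(7, 11, 5, 5)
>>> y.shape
(7, 5)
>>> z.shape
(7, 7)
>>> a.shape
(7, 7)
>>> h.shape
(17, 17)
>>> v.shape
(5, 2, 5)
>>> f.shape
(5, 7, 5, 11)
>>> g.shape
(5,)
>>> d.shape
(11, 29)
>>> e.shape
(7, 5)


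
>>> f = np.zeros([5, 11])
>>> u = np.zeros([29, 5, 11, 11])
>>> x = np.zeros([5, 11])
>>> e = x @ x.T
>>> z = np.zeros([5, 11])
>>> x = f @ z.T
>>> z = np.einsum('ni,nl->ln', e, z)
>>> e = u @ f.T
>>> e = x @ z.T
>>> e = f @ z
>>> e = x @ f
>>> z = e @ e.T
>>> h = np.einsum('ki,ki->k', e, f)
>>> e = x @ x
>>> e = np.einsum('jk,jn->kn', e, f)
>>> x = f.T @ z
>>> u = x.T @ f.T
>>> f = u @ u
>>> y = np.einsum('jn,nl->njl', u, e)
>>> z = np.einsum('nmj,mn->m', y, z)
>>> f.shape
(5, 5)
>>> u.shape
(5, 5)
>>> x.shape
(11, 5)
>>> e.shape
(5, 11)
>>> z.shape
(5,)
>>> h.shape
(5,)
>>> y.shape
(5, 5, 11)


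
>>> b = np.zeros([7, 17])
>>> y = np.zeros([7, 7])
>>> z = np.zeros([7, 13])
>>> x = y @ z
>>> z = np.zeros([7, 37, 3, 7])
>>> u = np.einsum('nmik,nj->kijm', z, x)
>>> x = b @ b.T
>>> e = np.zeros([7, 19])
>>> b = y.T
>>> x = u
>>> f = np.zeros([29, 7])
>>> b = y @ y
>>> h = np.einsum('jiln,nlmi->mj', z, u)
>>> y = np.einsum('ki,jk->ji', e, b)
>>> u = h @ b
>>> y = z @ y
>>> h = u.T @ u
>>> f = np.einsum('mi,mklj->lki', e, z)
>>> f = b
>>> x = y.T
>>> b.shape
(7, 7)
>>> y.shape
(7, 37, 3, 19)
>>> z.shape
(7, 37, 3, 7)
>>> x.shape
(19, 3, 37, 7)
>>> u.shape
(13, 7)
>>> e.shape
(7, 19)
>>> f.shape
(7, 7)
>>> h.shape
(7, 7)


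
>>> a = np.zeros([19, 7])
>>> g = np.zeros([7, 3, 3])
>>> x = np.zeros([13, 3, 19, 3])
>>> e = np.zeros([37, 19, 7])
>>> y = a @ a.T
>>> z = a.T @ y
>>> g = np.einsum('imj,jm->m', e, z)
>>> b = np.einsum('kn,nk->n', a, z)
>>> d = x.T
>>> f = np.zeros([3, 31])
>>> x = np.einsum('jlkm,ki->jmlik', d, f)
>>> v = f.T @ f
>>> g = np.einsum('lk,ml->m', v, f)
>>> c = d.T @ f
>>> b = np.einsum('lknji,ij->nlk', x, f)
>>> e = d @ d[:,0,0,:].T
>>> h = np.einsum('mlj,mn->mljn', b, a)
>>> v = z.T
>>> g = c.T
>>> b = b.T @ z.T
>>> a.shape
(19, 7)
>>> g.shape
(31, 19, 3, 13)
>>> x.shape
(3, 13, 19, 31, 3)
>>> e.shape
(3, 19, 3, 3)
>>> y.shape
(19, 19)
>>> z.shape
(7, 19)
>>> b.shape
(13, 3, 7)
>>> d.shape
(3, 19, 3, 13)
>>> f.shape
(3, 31)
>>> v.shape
(19, 7)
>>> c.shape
(13, 3, 19, 31)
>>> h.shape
(19, 3, 13, 7)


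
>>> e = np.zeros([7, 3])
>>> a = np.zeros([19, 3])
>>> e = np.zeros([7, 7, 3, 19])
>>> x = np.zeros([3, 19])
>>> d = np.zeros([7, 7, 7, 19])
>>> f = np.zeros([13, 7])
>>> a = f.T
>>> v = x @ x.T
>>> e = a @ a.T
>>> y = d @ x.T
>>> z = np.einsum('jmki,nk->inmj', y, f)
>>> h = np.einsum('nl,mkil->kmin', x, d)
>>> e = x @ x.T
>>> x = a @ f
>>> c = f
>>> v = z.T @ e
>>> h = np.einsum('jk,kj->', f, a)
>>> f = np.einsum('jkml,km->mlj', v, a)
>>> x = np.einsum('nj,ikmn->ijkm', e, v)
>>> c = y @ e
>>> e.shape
(3, 3)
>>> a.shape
(7, 13)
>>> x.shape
(7, 3, 7, 13)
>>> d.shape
(7, 7, 7, 19)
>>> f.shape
(13, 3, 7)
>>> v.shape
(7, 7, 13, 3)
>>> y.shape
(7, 7, 7, 3)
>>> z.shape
(3, 13, 7, 7)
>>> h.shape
()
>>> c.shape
(7, 7, 7, 3)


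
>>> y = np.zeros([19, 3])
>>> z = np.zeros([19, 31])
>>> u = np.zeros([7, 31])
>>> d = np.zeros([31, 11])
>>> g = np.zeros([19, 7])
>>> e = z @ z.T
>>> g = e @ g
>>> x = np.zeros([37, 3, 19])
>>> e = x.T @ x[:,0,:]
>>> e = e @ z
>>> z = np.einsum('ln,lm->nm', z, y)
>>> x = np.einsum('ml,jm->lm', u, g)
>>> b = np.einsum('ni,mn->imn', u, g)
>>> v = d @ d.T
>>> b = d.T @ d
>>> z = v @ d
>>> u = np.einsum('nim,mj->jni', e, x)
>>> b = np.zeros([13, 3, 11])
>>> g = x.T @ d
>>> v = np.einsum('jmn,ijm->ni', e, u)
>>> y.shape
(19, 3)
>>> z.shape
(31, 11)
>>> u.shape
(7, 19, 3)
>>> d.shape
(31, 11)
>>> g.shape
(7, 11)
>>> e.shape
(19, 3, 31)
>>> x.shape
(31, 7)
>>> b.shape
(13, 3, 11)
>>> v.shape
(31, 7)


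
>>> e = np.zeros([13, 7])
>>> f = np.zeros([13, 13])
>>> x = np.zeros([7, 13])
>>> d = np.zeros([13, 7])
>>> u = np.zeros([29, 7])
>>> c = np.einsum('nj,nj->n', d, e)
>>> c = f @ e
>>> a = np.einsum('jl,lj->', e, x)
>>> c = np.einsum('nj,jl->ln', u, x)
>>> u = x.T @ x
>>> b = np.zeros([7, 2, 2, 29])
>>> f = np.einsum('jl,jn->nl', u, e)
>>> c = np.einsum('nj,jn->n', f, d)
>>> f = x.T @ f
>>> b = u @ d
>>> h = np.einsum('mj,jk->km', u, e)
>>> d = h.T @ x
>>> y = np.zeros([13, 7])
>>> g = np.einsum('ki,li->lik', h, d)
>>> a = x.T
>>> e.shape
(13, 7)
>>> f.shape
(13, 13)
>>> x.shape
(7, 13)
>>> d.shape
(13, 13)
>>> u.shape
(13, 13)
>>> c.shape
(7,)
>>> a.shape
(13, 7)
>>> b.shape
(13, 7)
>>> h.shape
(7, 13)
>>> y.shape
(13, 7)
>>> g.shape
(13, 13, 7)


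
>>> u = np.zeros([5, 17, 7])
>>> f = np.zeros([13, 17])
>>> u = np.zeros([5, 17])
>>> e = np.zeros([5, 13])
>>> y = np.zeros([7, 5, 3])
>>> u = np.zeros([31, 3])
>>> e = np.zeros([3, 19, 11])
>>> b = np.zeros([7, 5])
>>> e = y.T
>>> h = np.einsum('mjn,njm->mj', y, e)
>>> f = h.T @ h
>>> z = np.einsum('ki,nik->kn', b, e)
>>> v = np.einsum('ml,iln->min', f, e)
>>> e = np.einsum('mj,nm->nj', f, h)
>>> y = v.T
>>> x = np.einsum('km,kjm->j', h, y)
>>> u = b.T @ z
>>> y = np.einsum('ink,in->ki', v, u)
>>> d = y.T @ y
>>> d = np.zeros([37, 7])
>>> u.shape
(5, 3)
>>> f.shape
(5, 5)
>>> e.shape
(7, 5)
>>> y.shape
(7, 5)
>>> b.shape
(7, 5)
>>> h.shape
(7, 5)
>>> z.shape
(7, 3)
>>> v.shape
(5, 3, 7)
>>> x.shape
(3,)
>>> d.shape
(37, 7)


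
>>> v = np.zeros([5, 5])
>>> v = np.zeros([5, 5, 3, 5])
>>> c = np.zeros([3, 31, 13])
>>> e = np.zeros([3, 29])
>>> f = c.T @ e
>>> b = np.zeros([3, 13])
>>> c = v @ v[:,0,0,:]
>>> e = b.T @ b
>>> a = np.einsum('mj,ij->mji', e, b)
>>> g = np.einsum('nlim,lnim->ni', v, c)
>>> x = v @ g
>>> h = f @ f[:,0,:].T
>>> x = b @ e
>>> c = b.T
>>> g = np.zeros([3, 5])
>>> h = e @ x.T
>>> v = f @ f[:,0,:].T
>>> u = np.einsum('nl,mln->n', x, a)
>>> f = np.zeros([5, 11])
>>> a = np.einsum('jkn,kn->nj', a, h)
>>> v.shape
(13, 31, 13)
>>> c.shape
(13, 3)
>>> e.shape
(13, 13)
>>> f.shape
(5, 11)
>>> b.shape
(3, 13)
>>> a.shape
(3, 13)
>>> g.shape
(3, 5)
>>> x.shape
(3, 13)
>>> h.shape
(13, 3)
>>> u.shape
(3,)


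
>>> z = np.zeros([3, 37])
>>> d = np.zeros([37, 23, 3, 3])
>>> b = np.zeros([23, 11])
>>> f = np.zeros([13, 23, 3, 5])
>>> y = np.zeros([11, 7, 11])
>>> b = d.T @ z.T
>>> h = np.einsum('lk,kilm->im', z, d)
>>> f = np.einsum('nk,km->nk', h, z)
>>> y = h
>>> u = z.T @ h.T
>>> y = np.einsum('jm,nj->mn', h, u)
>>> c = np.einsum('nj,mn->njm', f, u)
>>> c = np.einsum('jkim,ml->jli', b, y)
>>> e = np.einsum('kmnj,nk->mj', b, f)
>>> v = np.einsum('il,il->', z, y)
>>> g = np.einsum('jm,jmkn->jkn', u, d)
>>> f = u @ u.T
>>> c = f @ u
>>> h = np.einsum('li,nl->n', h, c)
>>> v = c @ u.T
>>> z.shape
(3, 37)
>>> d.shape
(37, 23, 3, 3)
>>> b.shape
(3, 3, 23, 3)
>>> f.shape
(37, 37)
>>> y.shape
(3, 37)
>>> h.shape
(37,)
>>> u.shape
(37, 23)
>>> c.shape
(37, 23)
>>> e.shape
(3, 3)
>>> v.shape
(37, 37)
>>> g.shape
(37, 3, 3)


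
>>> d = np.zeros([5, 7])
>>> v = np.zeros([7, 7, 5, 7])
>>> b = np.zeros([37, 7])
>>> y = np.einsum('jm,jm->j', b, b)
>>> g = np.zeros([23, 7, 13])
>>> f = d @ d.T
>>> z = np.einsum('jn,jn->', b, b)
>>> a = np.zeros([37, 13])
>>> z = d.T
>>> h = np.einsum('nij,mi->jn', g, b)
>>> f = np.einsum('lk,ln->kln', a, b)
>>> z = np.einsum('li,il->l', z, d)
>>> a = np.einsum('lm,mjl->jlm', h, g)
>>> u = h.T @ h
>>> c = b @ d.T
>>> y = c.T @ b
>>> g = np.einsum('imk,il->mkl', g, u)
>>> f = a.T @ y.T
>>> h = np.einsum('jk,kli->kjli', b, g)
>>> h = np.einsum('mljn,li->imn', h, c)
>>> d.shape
(5, 7)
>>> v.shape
(7, 7, 5, 7)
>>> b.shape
(37, 7)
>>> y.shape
(5, 7)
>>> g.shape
(7, 13, 23)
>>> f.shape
(23, 13, 5)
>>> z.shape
(7,)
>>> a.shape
(7, 13, 23)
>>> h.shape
(5, 7, 23)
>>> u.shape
(23, 23)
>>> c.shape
(37, 5)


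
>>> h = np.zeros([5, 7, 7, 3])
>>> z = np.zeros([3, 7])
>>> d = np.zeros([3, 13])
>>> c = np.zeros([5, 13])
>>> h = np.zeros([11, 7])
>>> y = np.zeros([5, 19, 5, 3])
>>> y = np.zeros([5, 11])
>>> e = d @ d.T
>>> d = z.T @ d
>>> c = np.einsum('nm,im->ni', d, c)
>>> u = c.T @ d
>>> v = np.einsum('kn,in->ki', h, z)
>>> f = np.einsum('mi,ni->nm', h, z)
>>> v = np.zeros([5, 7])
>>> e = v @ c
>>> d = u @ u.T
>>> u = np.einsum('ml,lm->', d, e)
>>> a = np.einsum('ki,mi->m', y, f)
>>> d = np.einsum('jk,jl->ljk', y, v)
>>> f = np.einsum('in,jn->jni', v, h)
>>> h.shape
(11, 7)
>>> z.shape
(3, 7)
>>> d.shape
(7, 5, 11)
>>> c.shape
(7, 5)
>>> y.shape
(5, 11)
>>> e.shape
(5, 5)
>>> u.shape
()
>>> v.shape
(5, 7)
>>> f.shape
(11, 7, 5)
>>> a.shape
(3,)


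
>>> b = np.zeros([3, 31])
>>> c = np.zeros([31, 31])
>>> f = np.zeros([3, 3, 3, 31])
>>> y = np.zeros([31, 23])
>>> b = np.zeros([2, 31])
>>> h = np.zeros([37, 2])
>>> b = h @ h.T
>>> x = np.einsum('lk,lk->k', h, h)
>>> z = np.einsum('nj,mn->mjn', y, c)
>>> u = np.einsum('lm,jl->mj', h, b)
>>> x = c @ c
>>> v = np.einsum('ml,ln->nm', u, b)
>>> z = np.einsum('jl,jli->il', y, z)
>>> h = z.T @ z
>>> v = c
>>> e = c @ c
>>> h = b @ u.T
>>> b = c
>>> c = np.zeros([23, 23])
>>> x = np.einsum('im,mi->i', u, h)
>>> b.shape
(31, 31)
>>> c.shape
(23, 23)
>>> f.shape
(3, 3, 3, 31)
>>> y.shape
(31, 23)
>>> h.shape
(37, 2)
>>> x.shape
(2,)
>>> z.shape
(31, 23)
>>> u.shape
(2, 37)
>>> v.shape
(31, 31)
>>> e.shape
(31, 31)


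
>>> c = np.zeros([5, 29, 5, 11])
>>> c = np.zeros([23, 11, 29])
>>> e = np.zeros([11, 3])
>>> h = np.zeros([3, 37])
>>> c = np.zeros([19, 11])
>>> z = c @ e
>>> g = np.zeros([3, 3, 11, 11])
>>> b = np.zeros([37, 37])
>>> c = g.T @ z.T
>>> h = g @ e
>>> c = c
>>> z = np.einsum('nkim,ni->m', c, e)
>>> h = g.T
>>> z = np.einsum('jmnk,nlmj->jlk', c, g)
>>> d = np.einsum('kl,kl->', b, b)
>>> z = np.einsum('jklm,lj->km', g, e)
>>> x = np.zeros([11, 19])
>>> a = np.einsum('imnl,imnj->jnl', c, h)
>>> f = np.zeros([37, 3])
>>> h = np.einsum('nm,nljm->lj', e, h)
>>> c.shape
(11, 11, 3, 19)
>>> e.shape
(11, 3)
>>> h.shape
(11, 3)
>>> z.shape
(3, 11)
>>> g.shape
(3, 3, 11, 11)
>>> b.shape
(37, 37)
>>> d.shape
()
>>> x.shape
(11, 19)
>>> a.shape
(3, 3, 19)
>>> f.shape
(37, 3)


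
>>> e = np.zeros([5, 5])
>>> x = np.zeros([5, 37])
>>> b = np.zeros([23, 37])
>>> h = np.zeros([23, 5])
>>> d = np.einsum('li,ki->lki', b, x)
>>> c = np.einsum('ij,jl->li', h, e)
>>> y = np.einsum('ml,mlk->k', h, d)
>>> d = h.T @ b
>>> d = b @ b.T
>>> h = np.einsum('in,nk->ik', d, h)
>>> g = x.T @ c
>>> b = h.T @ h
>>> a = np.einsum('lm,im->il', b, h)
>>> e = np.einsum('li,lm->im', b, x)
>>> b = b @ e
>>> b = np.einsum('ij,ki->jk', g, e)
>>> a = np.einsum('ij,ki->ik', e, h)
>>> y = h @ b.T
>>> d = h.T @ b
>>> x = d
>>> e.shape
(5, 37)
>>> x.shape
(5, 5)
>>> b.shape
(23, 5)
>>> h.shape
(23, 5)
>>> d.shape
(5, 5)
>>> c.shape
(5, 23)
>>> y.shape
(23, 23)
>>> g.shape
(37, 23)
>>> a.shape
(5, 23)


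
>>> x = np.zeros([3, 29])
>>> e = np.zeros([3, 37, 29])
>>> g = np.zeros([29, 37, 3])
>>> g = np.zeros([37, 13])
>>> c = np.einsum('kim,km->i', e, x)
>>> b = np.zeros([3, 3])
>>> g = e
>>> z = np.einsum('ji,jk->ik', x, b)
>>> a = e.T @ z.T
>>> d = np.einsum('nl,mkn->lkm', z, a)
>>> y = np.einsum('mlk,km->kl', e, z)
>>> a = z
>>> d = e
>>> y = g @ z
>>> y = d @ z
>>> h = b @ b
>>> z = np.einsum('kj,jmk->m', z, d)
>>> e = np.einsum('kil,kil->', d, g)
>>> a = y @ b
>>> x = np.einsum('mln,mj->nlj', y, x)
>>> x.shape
(3, 37, 29)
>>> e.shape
()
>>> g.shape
(3, 37, 29)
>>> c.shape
(37,)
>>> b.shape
(3, 3)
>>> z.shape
(37,)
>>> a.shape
(3, 37, 3)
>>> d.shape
(3, 37, 29)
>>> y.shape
(3, 37, 3)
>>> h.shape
(3, 3)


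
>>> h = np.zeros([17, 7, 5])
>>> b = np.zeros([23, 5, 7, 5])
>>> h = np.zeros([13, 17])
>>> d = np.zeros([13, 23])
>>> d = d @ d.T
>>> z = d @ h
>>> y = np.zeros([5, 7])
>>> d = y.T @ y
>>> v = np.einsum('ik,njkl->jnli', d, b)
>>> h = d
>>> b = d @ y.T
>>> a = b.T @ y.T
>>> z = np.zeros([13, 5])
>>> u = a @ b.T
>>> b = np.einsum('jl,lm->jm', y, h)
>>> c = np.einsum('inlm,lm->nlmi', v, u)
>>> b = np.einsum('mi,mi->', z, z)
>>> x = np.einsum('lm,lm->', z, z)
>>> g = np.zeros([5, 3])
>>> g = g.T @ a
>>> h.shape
(7, 7)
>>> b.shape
()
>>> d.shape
(7, 7)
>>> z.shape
(13, 5)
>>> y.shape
(5, 7)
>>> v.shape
(5, 23, 5, 7)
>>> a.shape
(5, 5)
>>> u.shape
(5, 7)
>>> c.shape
(23, 5, 7, 5)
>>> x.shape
()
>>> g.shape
(3, 5)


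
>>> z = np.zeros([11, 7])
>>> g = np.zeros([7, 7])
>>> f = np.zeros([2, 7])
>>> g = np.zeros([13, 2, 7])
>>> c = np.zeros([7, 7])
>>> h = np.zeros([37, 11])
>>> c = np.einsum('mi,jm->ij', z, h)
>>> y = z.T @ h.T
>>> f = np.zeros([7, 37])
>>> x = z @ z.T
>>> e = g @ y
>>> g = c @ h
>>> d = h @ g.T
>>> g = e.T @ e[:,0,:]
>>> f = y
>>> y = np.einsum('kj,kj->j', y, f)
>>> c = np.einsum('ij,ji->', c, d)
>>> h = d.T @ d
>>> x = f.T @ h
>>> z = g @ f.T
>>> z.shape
(37, 2, 7)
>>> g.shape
(37, 2, 37)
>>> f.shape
(7, 37)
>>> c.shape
()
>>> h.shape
(7, 7)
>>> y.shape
(37,)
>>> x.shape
(37, 7)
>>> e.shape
(13, 2, 37)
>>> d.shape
(37, 7)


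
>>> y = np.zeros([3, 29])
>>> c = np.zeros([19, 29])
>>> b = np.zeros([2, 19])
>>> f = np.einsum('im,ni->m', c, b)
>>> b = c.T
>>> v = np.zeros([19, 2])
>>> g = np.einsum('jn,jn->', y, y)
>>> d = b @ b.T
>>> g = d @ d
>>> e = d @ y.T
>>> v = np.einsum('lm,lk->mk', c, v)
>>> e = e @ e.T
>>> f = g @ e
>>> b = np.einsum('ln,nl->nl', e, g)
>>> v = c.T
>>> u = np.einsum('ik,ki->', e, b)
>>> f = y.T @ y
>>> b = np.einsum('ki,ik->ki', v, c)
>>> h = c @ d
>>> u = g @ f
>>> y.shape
(3, 29)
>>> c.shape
(19, 29)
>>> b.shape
(29, 19)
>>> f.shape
(29, 29)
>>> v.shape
(29, 19)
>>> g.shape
(29, 29)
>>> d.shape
(29, 29)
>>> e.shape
(29, 29)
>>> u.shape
(29, 29)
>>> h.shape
(19, 29)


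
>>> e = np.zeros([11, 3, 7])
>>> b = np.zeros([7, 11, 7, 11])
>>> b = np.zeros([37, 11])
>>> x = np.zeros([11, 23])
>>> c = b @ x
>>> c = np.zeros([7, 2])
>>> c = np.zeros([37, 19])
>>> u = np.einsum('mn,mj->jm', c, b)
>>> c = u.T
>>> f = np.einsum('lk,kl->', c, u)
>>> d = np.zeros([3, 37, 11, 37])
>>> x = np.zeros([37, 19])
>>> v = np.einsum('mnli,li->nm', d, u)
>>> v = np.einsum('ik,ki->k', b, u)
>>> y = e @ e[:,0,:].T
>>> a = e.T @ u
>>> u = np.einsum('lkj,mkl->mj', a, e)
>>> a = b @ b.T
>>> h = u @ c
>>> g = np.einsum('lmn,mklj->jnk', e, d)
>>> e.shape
(11, 3, 7)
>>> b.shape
(37, 11)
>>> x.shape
(37, 19)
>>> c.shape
(37, 11)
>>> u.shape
(11, 37)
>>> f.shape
()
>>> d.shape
(3, 37, 11, 37)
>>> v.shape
(11,)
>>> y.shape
(11, 3, 11)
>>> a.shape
(37, 37)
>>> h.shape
(11, 11)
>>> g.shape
(37, 7, 37)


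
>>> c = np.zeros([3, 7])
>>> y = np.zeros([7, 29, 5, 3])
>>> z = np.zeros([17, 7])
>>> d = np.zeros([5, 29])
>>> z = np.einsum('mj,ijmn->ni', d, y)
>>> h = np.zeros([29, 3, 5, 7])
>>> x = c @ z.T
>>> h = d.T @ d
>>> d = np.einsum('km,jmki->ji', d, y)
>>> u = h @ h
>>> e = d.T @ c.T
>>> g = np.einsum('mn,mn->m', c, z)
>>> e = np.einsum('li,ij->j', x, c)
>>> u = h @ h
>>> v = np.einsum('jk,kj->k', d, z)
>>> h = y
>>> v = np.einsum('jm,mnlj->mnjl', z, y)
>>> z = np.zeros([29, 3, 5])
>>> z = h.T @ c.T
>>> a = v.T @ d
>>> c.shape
(3, 7)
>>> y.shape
(7, 29, 5, 3)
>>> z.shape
(3, 5, 29, 3)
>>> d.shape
(7, 3)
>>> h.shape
(7, 29, 5, 3)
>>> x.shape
(3, 3)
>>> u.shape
(29, 29)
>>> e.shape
(7,)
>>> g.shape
(3,)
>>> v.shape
(7, 29, 3, 5)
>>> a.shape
(5, 3, 29, 3)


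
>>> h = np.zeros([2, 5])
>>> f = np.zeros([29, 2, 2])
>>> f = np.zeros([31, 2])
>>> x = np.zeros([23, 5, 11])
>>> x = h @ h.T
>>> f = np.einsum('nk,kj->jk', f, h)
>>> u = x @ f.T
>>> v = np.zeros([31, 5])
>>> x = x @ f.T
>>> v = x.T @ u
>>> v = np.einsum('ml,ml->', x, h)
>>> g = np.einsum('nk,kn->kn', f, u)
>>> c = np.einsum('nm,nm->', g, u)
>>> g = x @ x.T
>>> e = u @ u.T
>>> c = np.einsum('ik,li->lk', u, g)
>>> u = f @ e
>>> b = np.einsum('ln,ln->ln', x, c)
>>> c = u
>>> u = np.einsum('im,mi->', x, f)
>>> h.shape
(2, 5)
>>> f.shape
(5, 2)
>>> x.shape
(2, 5)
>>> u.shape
()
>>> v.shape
()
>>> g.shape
(2, 2)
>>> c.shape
(5, 2)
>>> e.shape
(2, 2)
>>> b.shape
(2, 5)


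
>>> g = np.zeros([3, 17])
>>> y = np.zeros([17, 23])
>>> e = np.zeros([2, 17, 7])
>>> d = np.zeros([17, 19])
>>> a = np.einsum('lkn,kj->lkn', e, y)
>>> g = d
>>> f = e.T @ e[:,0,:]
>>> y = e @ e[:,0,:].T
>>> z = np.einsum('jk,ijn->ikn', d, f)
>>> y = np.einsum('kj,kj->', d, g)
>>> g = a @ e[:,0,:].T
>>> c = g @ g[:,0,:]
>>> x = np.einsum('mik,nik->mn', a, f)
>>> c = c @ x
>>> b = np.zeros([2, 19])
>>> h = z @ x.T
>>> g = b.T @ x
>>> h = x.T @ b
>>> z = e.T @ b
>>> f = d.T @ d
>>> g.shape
(19, 7)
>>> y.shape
()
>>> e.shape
(2, 17, 7)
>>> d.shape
(17, 19)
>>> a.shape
(2, 17, 7)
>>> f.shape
(19, 19)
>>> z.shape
(7, 17, 19)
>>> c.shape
(2, 17, 7)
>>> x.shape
(2, 7)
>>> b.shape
(2, 19)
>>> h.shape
(7, 19)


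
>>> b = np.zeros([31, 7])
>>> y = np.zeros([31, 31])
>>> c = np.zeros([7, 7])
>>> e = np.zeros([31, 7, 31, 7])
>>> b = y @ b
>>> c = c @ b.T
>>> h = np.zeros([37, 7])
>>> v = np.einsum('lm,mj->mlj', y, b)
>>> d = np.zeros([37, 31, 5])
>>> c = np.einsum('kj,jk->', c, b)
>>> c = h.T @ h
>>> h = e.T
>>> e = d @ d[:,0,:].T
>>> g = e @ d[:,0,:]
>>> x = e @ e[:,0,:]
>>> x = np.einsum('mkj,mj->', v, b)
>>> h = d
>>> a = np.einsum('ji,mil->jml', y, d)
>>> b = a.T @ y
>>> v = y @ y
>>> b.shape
(5, 37, 31)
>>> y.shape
(31, 31)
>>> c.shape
(7, 7)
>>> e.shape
(37, 31, 37)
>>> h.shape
(37, 31, 5)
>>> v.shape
(31, 31)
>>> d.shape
(37, 31, 5)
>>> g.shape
(37, 31, 5)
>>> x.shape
()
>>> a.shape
(31, 37, 5)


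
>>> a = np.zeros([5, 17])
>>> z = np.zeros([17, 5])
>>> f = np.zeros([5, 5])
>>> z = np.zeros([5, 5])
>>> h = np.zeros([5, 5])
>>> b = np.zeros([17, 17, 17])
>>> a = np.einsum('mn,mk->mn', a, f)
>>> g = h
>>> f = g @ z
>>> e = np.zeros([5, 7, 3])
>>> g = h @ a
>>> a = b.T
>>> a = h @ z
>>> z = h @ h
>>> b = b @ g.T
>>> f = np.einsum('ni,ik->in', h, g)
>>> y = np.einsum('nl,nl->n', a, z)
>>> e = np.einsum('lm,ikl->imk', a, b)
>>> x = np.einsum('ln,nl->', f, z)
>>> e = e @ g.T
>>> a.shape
(5, 5)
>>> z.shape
(5, 5)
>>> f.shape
(5, 5)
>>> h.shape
(5, 5)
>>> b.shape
(17, 17, 5)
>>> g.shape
(5, 17)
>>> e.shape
(17, 5, 5)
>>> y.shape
(5,)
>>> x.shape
()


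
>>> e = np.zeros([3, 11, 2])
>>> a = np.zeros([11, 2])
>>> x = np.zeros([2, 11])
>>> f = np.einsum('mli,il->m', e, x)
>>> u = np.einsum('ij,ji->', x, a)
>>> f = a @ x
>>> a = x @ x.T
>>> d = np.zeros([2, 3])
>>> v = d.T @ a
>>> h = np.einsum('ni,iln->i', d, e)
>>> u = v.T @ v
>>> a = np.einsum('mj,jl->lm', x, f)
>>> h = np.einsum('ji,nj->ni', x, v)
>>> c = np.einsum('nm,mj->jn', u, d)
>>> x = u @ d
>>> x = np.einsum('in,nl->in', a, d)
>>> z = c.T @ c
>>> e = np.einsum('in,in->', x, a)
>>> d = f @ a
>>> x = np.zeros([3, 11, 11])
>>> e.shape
()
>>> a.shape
(11, 2)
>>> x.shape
(3, 11, 11)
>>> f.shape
(11, 11)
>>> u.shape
(2, 2)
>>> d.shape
(11, 2)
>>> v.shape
(3, 2)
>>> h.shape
(3, 11)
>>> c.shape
(3, 2)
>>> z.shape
(2, 2)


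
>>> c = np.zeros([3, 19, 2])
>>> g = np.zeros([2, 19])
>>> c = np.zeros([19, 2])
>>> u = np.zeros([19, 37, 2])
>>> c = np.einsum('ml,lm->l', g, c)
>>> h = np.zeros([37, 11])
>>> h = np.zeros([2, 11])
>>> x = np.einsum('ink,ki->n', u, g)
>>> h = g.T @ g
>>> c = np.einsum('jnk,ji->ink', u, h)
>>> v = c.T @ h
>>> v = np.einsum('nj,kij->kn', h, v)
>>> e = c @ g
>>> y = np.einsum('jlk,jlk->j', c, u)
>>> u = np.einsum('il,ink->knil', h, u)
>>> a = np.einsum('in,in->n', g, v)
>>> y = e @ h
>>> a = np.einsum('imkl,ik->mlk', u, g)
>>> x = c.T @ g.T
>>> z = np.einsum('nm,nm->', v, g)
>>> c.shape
(19, 37, 2)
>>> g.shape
(2, 19)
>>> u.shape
(2, 37, 19, 19)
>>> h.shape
(19, 19)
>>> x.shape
(2, 37, 2)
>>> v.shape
(2, 19)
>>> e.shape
(19, 37, 19)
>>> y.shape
(19, 37, 19)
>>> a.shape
(37, 19, 19)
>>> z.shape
()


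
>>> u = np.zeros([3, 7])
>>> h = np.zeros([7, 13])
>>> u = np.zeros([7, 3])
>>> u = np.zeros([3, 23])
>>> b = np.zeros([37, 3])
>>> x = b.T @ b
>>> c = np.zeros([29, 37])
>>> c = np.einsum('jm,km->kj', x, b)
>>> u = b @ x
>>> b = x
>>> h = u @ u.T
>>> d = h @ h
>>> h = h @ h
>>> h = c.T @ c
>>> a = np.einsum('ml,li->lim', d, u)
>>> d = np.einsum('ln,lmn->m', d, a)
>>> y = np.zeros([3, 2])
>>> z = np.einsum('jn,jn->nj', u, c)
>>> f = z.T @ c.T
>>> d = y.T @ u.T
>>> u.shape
(37, 3)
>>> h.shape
(3, 3)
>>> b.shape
(3, 3)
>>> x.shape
(3, 3)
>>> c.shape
(37, 3)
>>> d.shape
(2, 37)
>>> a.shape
(37, 3, 37)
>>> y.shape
(3, 2)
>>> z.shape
(3, 37)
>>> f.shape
(37, 37)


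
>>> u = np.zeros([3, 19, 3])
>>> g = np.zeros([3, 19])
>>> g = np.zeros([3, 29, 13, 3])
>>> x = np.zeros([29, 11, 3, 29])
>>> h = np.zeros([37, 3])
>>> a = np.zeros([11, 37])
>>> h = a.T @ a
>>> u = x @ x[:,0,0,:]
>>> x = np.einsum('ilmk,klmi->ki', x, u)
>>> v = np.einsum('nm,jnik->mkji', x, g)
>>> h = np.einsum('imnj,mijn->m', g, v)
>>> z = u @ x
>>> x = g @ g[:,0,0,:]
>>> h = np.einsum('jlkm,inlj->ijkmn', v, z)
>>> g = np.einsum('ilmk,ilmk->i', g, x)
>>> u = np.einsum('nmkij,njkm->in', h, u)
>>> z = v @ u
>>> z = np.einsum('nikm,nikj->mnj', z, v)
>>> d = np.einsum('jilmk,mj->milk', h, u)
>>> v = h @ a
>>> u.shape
(13, 29)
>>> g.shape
(3,)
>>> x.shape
(3, 29, 13, 3)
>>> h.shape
(29, 29, 3, 13, 11)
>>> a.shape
(11, 37)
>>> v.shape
(29, 29, 3, 13, 37)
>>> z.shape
(29, 29, 13)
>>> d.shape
(13, 29, 3, 11)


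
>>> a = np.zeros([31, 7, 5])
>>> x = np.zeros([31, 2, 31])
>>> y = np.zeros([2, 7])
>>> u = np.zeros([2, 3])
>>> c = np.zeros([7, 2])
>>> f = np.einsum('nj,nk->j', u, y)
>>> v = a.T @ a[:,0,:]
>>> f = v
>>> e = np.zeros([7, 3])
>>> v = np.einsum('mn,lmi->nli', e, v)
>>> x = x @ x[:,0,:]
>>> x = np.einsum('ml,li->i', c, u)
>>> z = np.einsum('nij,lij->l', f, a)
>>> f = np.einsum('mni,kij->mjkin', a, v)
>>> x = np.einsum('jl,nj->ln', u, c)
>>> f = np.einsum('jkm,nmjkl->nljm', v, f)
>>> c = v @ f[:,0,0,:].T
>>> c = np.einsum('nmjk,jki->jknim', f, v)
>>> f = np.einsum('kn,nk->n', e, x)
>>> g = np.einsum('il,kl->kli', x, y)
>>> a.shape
(31, 7, 5)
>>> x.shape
(3, 7)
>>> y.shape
(2, 7)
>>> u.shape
(2, 3)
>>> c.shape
(3, 5, 31, 5, 7)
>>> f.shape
(3,)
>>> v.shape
(3, 5, 5)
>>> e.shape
(7, 3)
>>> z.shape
(31,)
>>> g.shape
(2, 7, 3)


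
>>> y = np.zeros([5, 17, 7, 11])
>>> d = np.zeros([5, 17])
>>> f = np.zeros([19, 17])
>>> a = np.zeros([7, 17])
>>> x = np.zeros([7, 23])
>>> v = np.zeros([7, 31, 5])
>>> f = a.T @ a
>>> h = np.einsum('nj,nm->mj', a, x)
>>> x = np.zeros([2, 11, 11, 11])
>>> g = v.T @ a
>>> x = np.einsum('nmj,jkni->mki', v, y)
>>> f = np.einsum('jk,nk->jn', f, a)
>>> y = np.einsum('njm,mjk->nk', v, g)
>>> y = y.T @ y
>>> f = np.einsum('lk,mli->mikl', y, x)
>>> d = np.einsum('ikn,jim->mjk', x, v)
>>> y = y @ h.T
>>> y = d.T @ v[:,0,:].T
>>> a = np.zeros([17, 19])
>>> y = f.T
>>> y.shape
(17, 17, 11, 31)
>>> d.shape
(5, 7, 17)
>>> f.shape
(31, 11, 17, 17)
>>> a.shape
(17, 19)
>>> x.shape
(31, 17, 11)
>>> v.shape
(7, 31, 5)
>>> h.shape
(23, 17)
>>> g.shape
(5, 31, 17)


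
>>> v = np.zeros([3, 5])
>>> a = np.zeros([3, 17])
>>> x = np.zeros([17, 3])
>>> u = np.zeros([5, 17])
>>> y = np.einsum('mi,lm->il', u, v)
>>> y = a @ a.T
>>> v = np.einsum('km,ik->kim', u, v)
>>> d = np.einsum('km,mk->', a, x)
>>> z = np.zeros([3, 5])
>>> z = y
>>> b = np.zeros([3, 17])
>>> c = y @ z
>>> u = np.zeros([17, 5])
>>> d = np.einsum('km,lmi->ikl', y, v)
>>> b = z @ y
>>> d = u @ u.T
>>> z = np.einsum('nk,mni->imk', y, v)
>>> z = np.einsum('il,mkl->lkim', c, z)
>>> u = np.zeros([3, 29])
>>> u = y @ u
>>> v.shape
(5, 3, 17)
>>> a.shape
(3, 17)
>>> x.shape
(17, 3)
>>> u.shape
(3, 29)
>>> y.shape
(3, 3)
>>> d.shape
(17, 17)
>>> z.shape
(3, 5, 3, 17)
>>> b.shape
(3, 3)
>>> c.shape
(3, 3)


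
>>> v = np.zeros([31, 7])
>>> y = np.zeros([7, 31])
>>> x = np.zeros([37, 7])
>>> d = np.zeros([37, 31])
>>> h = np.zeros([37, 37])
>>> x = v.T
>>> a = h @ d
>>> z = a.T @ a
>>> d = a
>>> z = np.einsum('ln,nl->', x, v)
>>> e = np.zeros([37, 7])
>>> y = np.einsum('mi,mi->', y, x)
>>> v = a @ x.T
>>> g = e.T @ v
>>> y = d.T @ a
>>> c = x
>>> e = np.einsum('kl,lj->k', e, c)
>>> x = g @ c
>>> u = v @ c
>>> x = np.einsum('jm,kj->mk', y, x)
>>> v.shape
(37, 7)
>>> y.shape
(31, 31)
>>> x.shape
(31, 7)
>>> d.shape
(37, 31)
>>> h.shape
(37, 37)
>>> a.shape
(37, 31)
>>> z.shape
()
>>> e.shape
(37,)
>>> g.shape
(7, 7)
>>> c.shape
(7, 31)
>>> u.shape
(37, 31)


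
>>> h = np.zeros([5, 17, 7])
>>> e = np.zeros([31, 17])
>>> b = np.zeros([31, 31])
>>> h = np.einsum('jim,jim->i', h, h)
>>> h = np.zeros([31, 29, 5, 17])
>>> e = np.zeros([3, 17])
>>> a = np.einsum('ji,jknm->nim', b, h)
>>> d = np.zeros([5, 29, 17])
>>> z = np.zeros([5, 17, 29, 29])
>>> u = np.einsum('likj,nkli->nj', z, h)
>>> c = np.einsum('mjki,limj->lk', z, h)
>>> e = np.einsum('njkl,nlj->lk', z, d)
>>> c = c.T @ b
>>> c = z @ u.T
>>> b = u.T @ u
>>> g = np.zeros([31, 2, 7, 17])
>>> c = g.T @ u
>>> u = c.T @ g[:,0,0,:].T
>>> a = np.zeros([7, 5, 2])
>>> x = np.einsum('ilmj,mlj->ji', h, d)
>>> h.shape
(31, 29, 5, 17)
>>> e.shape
(29, 29)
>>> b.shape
(29, 29)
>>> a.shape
(7, 5, 2)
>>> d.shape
(5, 29, 17)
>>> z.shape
(5, 17, 29, 29)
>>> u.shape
(29, 2, 7, 31)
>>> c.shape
(17, 7, 2, 29)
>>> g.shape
(31, 2, 7, 17)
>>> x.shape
(17, 31)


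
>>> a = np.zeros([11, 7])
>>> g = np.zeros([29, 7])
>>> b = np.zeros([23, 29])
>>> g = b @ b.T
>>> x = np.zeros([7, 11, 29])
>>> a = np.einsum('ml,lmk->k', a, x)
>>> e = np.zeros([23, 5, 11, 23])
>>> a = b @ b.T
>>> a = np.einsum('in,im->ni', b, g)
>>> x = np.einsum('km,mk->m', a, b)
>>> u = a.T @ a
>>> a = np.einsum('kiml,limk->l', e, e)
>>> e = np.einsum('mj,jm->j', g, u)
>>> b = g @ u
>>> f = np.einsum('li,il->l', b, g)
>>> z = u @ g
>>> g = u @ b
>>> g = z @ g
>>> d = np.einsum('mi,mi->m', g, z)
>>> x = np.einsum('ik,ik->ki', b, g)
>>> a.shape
(23,)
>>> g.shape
(23, 23)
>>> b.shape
(23, 23)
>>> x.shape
(23, 23)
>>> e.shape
(23,)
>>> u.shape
(23, 23)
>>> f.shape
(23,)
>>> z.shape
(23, 23)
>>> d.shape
(23,)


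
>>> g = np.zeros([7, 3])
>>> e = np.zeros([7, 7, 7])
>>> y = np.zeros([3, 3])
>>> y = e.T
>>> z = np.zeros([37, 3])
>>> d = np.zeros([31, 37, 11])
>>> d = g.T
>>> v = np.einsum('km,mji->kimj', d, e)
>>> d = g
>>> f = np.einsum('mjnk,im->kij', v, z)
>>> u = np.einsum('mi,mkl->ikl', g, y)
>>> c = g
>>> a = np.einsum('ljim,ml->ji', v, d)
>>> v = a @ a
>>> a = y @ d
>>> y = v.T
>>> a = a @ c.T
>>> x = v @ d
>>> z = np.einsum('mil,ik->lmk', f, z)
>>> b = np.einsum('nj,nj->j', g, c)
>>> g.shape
(7, 3)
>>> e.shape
(7, 7, 7)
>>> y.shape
(7, 7)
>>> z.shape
(7, 7, 3)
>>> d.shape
(7, 3)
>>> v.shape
(7, 7)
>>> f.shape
(7, 37, 7)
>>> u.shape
(3, 7, 7)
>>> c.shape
(7, 3)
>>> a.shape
(7, 7, 7)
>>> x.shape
(7, 3)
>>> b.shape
(3,)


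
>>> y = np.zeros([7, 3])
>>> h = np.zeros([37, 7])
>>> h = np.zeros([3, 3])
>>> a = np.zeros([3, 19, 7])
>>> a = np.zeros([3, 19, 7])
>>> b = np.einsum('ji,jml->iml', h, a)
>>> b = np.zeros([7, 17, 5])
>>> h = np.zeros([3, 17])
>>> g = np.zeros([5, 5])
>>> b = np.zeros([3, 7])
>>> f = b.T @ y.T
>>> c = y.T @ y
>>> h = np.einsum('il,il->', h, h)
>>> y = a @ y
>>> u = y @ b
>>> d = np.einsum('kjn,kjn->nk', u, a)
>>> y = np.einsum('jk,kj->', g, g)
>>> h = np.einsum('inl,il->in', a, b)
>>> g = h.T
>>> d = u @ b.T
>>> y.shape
()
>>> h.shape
(3, 19)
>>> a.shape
(3, 19, 7)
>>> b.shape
(3, 7)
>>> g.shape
(19, 3)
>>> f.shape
(7, 7)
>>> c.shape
(3, 3)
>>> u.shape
(3, 19, 7)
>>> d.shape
(3, 19, 3)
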